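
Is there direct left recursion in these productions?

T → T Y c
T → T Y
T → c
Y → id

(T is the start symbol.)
Yes, T is left-recursive

Direct left recursion occurs when N → N α for some non-terminal N (the right-hand side begins with the left-hand side itself).

T → T Y c: LEFT RECURSIVE (starts with T)
T → T Y: LEFT RECURSIVE (starts with T)
T → c: starts with c
Y → id: starts with id

The grammar has direct left recursion on: T.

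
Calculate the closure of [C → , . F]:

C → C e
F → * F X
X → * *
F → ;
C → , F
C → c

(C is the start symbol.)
To compute CLOSURE, for each item [A → α.Bβ] where B is a non-terminal, add [B → .γ] for all productions B → γ; repeat for the newly added items until nothing changes.

Start with: [C → , . F]
  [C → , . F] has the dot before F: add [F → . * F X], [F → . ;]
No further items can be added.

CLOSURE = { [C → , . F], [F → . * F X], [F → . ;] }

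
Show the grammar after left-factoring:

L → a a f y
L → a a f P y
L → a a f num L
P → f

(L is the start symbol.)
Left-factoring transforms A → αβ₁ | αβ₂ into A → αA' and A' → β₁ | β₂
(α is the longest common prefix among the alternatives). Repeat until
no nonterminal has two alternatives with a common prefix.

Round 1: L has alternatives sharing prefix 'a a f'. Introduce L': L → a a f L'
  Add: L' → y
  Add: L' → P y
  Add: L' → num L

No remaining common prefixes — done.

Resulting grammar:
L → a a f L'
L' → y
L' → P y
L' → num L
P → f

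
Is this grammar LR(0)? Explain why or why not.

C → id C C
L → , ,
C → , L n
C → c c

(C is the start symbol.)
Yes, the grammar is LR(0)

A grammar is LR(0) if no state in the canonical LR(0) collection has:
  - both a shift item (dot before a terminal) and a complete item (shift-reduce conflict), or
  - two or more complete items (reduce-reduce conflict; the accept item [C' → C .] counts as a complete item here).

Augment with C' → C and build the canonical LR(0) collection (I0 = CLOSURE({[C' → . C]}), then GOTO on every symbol after a dot until no new states appear). It has 12 states:
  I0: { [C → . , L n], [C → . c c], [C → . id C C], [C' → . C] }  — shift
  I1: { [C → , . L n], [L → . , ,] }  — shift
  I2: { [C' → C .] }  — accept
  I3: { [C → c . c] }  — shift
  I4: { [C → . , L n], [C → . c c], [C → . id C C], [C → id . C C] }  — shift
  I5: { [C → . , L n], [C → . c c], [C → . id C C], [C → id C . C] }  — shift
  I6: { [C → id C C .] }  — reduce
  I7: { [C → c c .] }  — reduce
  I8: { [L → , . ,] }  — shift
  I9: { [C → , L . n] }  — shift
  I10: { [C → , L n .] }  — reduce
  I11: { [L → , , .] }  — reduce

Every state is either a pure shift/goto state or contains exactly one complete item and nothing to shift — no conflicts. The grammar is LR(0).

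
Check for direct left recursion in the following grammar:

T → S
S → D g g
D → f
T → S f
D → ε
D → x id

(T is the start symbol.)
No direct left recursion

Direct left recursion occurs when N → N α for some non-terminal N (the right-hand side begins with the left-hand side itself).

T → S: starts with S
S → D g g: starts with D
D → f: starts with f
T → S f: starts with S
D → ε: starts with ε
D → x id: starts with x

No direct left recursion found.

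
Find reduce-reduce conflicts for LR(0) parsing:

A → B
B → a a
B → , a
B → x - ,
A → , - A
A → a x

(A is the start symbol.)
No reduce-reduce conflicts

A reduce-reduce conflict occurs when an LR(0) state has two complete items [A → α .] and [B → β .] — both call for a reduction, and with no lookahead the parser cannot choose between them.

Augment with A' → A and build the canonical LR(0) collection (I0 = CLOSURE({[A' → . A]}), then GOTO on every symbol after a dot until no new states appear). It has 13 states:
  I0: { [A → . , - A], [A → . B], [A → . a x], [A' → . A], [B → . , a], [B → . a a], [B → . x - ,] }  — shift
  I1: { [A → , . - A], [B → , . a] }  — shift
  I2: { [A' → A .] }  — accept
  I3: { [A → B .] }  — reduce
  I4: { [A → a . x], [B → a . a] }  — shift
  I5: { [B → x . - ,] }  — shift
  I6: { [B → x - . ,] }  — shift
  I7: { [B → x - , .] }  — reduce
  I8: { [B → a a .] }  — reduce
  I9: { [A → a x .] }  — reduce
  I10: { [A → , - . A], [A → . , - A], [A → . B], [A → . a x], [B → . , a], [B → . a a], [B → . x - ,] }  — shift
  I11: { [B → , a .] }  — reduce
  I12: { [A → , - A .] }  — reduce

No state contains more than one complete item.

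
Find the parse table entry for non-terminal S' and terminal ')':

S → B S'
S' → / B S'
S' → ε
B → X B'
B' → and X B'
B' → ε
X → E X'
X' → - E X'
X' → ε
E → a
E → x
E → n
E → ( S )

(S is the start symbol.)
To find M[S', ')'], we find productions for S' where ')' is in the predict set (PREDICT(N → α) = (FIRST(α) \ {ε}) ∪ (FOLLOW(N) if α ⇒* ε)).

Relevant sets:
  FOLLOW(S') = { $, ')' }

S' → / B S': PREDICT = { '/' }
S' → ε: PREDICT = { $, ')' }
  ')' is in predict set, so this production goes in M[S', ')']

M[S', ')'] = S' → ε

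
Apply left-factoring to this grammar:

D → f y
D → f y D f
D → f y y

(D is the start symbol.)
D → f y D'
D' → ε
D' → D f
D' → y

Left-factoring transforms A → αβ₁ | αβ₂ into A → αA' and A' → β₁ | β₂
(α is the longest common prefix among the alternatives). Repeat until
no nonterminal has two alternatives with a common prefix.

Round 1: D has alternatives sharing prefix 'f y'. Introduce D': D → f y D'
  Add: D' → ε
  Add: D' → D f
  Add: D' → y

No remaining common prefixes — done.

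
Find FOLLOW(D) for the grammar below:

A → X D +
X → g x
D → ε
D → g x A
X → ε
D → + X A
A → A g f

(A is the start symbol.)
In A → X D +: D is followed by '+', add FIRST('+') \ {ε} = { '+' }

Taking the union: FOLLOW(D) = { '+' }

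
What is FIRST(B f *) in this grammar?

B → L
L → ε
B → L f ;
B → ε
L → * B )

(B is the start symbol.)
{ '*', 'f' }

FIRST sets of the non-terminals involved (from the grammar, by fixed-point iteration):
  FIRST(B) = { '*', 'f', ε }

To compute FIRST(B f *), process the symbols left to right:
Symbol B is a non-terminal. Add FIRST(B) \ {ε} = { '*', 'f' }
B is nullable (ε ∈ FIRST(B)), continue to the next symbol.
Symbol f is a terminal. Add 'f' and stop.
FIRST(B f *) = { '*', 'f' }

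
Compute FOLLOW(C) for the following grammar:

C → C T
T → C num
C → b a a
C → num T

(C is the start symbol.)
C is the start symbol, so $ ∈ FOLLOW(C).
In C → C T: C is followed by T, add FIRST(T) \ {ε} = { 'b', 'num' }
In T → C num: C is followed by num, add FIRST(num) \ {ε} = { 'num' }

Taking the union: FOLLOW(C) = { $, 'b', 'num' }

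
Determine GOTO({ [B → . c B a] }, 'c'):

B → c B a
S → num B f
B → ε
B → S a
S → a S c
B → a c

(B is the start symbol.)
{ [B → . S a], [B → . a c], [B → . c B a], [B → .], [B → c . B a], [S → . a S c], [S → . num B f] }

GOTO(I, 'c') = CLOSURE({ [A → αX.β] : [A → α.Xβ] ∈ I, X = 'c' })

Items with dot before 'c', with the dot advanced:
  [B → . c B a] → [B → c . B a]
Closure of the advanced items:
  [B → c . B a] has the dot before B: add [B → . c B a], [B → .], [B → . S a], [B → . a c]
  [B → . S a] has the dot before S: add [S → . num B f], [S → . a S c]

GOTO = { [B → . S a], [B → . a c], [B → . c B a], [B → .], [B → c . B a], [S → . a S c], [S → . num B f] }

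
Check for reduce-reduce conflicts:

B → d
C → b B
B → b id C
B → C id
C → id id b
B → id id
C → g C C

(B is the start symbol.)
No reduce-reduce conflicts

Augment with B' → B and build the canonical LR(0) collection (I0 = CLOSURE({[B' → . B]}), then GOTO on every symbol after a dot until no new states appear). It has 19 states:
  I0: { [B → . C id], [B → . b id C], [B → . d], [B → . id id], [B' → . B], [C → . b B], [C → . g C C], [C → . id id b] }  — shift
  I1: { [B' → B .] }  — accept
  I2: { [B → C . id] }  — shift
  I3: { [B → . C id], [B → . b id C], [B → . d], [B → . id id], [B → b . id C], [C → . b B], [C → . g C C], [C → . id id b], [C → b . B] }  — shift
  I4: { [B → d .] }  — reduce
  I5: { [C → . b B], [C → . g C C], [C → . id id b], [C → g . C C] }  — shift
  I6: { [B → id . id], [C → id . id b] }  — shift
  I7: { [B → id id .], [C → id id . b] }  — shift, reduce
  I8: { [C → id id b .] }  — reduce
  I9: { [C → . b B], [C → . g C C], [C → . id id b], [C → g C . C] }  — shift
  I10: { [B → . C id], [B → . b id C], [B → . d], [B → . id id], [C → . b B], [C → . g C C], [C → . id id b], [C → b . B] }  — shift
  I11: { [C → id . id b] }  — shift
  I12: { [C → id id . b] }  — shift
  I13: { [C → b B .] }  — reduce
  I14: { [C → g C C .] }  — reduce
  I15: { [B → b id . C], [B → id . id], [C → . b B], [C → . g C C], [C → . id id b], [C → id . id b] }  — shift
  I16: { [B → b id C .] }  — reduce
  I17: { [B → id id .], [C → id . id b], [C → id id . b] }  — shift, reduce
  I18: { [B → C id .] }  — reduce

No state contains more than one complete item.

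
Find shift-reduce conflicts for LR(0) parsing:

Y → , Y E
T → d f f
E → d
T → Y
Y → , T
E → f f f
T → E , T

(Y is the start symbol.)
Augment with Y' → Y and build the canonical LR(0) collection (I0 = CLOSURE({[Y' → . Y]}), then GOTO on every symbol after a dot until no new states appear). It has 17 states:
  I0: { [Y → . , T], [Y → . , Y E], [Y' → . Y] }  — shift
  I1: { [E → . d], [E → . f f f], [T → . E , T], [T → . Y], [T → . d f f], [Y → , . T], [Y → , . Y E], [Y → . , T], [Y → . , Y E] }  — shift
  I2: { [Y' → Y .] }  — accept
  I3: { [T → E . , T] }  — shift
  I4: { [Y → , T .] }  — reduce
  I5: { [E → . d], [E → . f f f], [T → Y .], [Y → , Y . E] }  — shift, reduce
  I6: { [E → d .], [T → d . f f] }  — shift, reduce
  I7: { [E → f . f f] }  — shift
  I8: { [E → f f . f] }  — shift
  I9: { [E → f f f .] }  — reduce
  I10: { [T → d f . f] }  — shift
  I11: { [T → d f f .] }  — reduce
  I12: { [Y → , Y E .] }  — reduce
  I13: { [E → d .] }  — reduce
  I14: { [E → . d], [E → . f f f], [T → . E , T], [T → . Y], [T → . d f f], [T → E , . T], [Y → . , T], [Y → . , Y E] }  — shift
  I15: { [T → E , T .] }  — reduce
  I16: { [T → Y .] }  — reduce

I5 contains reduce item [T → Y .] and shift items [E → . d], [E → . f f f] — shift-reduce conflict.
I6 contains reduce item [E → d .] and shift item [T → d . f f] — shift-reduce conflict.

Answer: Yes — I5: [T → Y .] vs [E → . d]; I6: [E → d .] vs [T → d . f f]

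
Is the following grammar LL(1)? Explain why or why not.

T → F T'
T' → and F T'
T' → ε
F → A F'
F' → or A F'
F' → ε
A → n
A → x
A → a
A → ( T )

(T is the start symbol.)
Relevant sets:
  FOLLOW(T') = { $, ')' }
  FOLLOW(F') = { $, ')', 'and' }

For T':
  PREDICT(T' → and F T') = { 'and' }
  PREDICT(T' → ε) = { $, ')' }
For F':
  PREDICT(F' → or A F') = { 'or' }
  PREDICT(F' → ε) = { $, ')', 'and' }
For A:
  PREDICT(A → n) = { 'n' }
  PREDICT(A → x) = { 'x' }
  PREDICT(A → a) = { 'a' }
  PREDICT(A → '(' T ')') = { '(' }
T, F have a single production, so nothing to check there.

All predict sets are disjoint. The grammar IS LL(1).

Answer: Yes, the grammar is LL(1).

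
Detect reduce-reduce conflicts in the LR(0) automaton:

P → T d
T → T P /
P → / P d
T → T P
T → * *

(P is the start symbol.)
No reduce-reduce conflicts

A reduce-reduce conflict occurs when an LR(0) state has two complete items [A → α .] and [B → β .] — both call for a reduction, and with no lookahead the parser cannot choose between them.

Augment with P' → P and build the canonical LR(0) collection (I0 = CLOSURE({[P' → . P]}), then GOTO on every symbol after a dot until no new states appear). It has 11 states:
  I0: { [P → . / P d], [P → . T d], [P' → . P], [T → . * *], [T → . T P /], [T → . T P] }  — shift
  I1: { [T → * . *] }  — shift
  I2: { [P → . / P d], [P → . T d], [P → / . P d], [T → . * *], [T → . T P /], [T → . T P] }  — shift
  I3: { [P' → P .] }  — accept
  I4: { [P → . / P d], [P → . T d], [P → T . d], [T → . * *], [T → . T P /], [T → . T P], [T → T . P /], [T → T . P] }  — shift
  I5: { [T → T P . /], [T → T P .] }  — shift, reduce
  I6: { [P → T d .] }  — reduce
  I7: { [T → T P / .] }  — reduce
  I8: { [P → / P . d] }  — shift
  I9: { [P → / P d .] }  — reduce
  I10: { [T → * * .] }  — reduce

No state contains more than one complete item.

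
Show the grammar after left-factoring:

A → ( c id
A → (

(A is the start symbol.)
A → ( A'
A' → c id
A' → ε

Left-factoring transforms A → αβ₁ | αβ₂ into A → αA' and A' → β₁ | β₂
(α is the longest common prefix among the alternatives). Repeat until
no nonterminal has two alternatives with a common prefix.

Round 1: A has alternatives sharing prefix '('. Introduce A': A → ( A'
  Add: A' → c id
  Add: A' → ε

No remaining common prefixes — done.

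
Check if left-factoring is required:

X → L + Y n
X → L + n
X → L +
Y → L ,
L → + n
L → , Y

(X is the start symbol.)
Yes, X has productions with common prefix 'L +'

Left-factoring is needed when two productions for the same non-terminal
share a common prefix on the right-hand side.

Productions for X:
  X → L + Y n
  X → L + n
  X → L +
Productions for L:
  L → + n
  L → , Y

Found common prefix 'L +' in productions for X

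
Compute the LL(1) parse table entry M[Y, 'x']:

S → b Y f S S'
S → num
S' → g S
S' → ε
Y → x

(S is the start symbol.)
To find M[Y, 'x'], we find productions for Y where 'x' is in the predict set (PREDICT(N → α) = (FIRST(α) \ {ε}) ∪ (FOLLOW(N) if α ⇒* ε)).

Y → x: PREDICT = { 'x' }
  'x' is in predict set, so this production goes in M[Y, 'x']

M[Y, 'x'] = Y → x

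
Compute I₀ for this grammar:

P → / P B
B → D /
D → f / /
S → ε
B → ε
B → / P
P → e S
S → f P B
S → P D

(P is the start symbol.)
First, augment the grammar with P' → P
I₀ = CLOSURE({ [P' → . P] }):
  [P' → . P] has the dot before P: add [P → . / P B], [P → . e S]
No further items can be added.

I₀ = { [P → . / P B], [P → . e S], [P' → . P] }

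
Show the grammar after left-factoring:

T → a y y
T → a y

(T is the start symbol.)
T → a y T'
T' → y
T' → ε

Left-factoring transforms A → αβ₁ | αβ₂ into A → αA' and A' → β₁ | β₂
(α is the longest common prefix among the alternatives). Repeat until
no nonterminal has two alternatives with a common prefix.

Round 1: T has alternatives sharing prefix 'a y'. Introduce T': T → a y T'
  Add: T' → y
  Add: T' → ε

No remaining common prefixes — done.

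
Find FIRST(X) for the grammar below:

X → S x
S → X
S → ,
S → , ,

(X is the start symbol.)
To compute FIRST(X), examine every production with X on the left-hand side, reading each right-hand side left to right until a non-nullable symbol is reached.

FIRST sets of the other non-terminals involved (by the same procedure, iterated to a fixed point):
  FIRST(S) = { ',' }

From X → S x:
  - S is a non-terminal: add FIRST(S) \ {ε} = { ',' }
    S is not nullable, so stop

Collecting: FIRST(X) = { ',' }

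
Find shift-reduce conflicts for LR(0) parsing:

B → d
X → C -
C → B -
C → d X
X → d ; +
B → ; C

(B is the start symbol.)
A shift-reduce conflict occurs when an LR(0) state has both:
  - a complete (reduce) item [A → α .] (dot at the end), and
  - a shift item [B → β . c γ] (dot before a terminal).

Augment with B' → B and build the canonical LR(0) collection (I0 = CLOSURE({[B' → . B]}), then GOTO on every symbol after a dot until no new states appear). It has 14 states:
  I0: { [B → . ; C], [B → . d], [B' → . B] }  — shift
  I1: { [B → . ; C], [B → . d], [B → ; . C], [C → . B -], [C → . d X] }  — shift
  I2: { [B' → B .] }  — accept
  I3: { [B → d .] }  — reduce
  I4: { [C → B . -] }  — shift
  I5: { [B → ; C .] }  — reduce
  I6: { [B → . ; C], [B → . d], [B → d .], [C → . B -], [C → . d X], [C → d . X], [X → . C -], [X → . d ; +] }  — shift, reduce
  I7: { [X → C . -] }  — shift
  I8: { [C → d X .] }  — reduce
  I9: { [B → . ; C], [B → . d], [B → d .], [C → . B -], [C → . d X], [C → d . X], [X → . C -], [X → . d ; +], [X → d . ; +] }  — shift, reduce
  I10: { [B → . ; C], [B → . d], [B → ; . C], [C → . B -], [C → . d X], [X → d ; . +] }  — shift
  I11: { [X → d ; + .] }  — reduce
  I12: { [X → C - .] }  — reduce
  I13: { [C → B - .] }  — reduce

I6 contains reduce item [B → d .] and shift items [B → . ; C], [B → . d], [C → . d X], [X → . d ; +] — shift-reduce conflict.
I9 contains reduce item [B → d .] and shift items [B → . ; C], [B → . d], [C → . d X], [X → . d ; +], [X → d . ; +] — shift-reduce conflict.

Answer: Yes — I6: [B → d .] vs [B → . ; C]; I9: [B → d .] vs [B → . ; C]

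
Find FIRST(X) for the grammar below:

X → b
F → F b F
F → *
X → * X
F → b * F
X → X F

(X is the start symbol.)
{ '*', 'b' }

From X → b:
  - b is a terminal: add 'b' and stop
From X → * X:
  - '*' is a terminal: add '*' and stop
From X → X F:
  - X is the symbol being defined: contributes nothing new
    X is not nullable, so stop

Collecting: FIRST(X) = { '*', 'b' }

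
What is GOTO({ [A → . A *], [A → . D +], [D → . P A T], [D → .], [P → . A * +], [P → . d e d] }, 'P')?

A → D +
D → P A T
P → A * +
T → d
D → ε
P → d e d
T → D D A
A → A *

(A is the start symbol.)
{ [A → . A *], [A → . D +], [D → . P A T], [D → .], [D → P . A T], [P → . A * +], [P → . d e d] }

GOTO(I, 'P') = CLOSURE({ [A → αX.β] : [A → α.Xβ] ∈ I, X = 'P' })

Items with dot before 'P', with the dot advanced:
  [D → . P A T] → [D → P . A T]
Closure of the advanced items:
  [D → P . A T] has the dot before A: add [A → . D +], [A → . A *]
  [A → . D +] has the dot before D: add [D → . P A T], [D → .]
  [D → . P A T] has the dot before P: add [P → . A * +], [P → . d e d]

GOTO = { [A → . A *], [A → . D +], [D → . P A T], [D → .], [D → P . A T], [P → . A * +], [P → . d e d] }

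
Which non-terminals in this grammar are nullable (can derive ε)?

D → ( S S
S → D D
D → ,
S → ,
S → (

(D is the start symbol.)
A non-terminal is nullable if it can derive ε (the empty string): either it has an ε-production, or it has a production whose right-hand side consists entirely of nullable non-terminals.

There are no ε-productions, so no non-terminal can derive ε.
No non-terminals are nullable.

Answer: None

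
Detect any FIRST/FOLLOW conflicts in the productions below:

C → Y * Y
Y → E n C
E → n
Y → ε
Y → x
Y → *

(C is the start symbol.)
Yes. Y → '*' with FOLLOW(Y) on { '*' }

A FIRST/FOLLOW conflict occurs when a non-terminal N has a nullable alternative N → β (β ⇒* ε) and another alternative N → α with FIRST(α) ∩ FOLLOW(N) ≠ ∅: on such a lookahead the parser cannot decide between expanding α and letting N vanish via β.

Nullable non-terminals: Y.
FIRST sets used below: FIRST(E) = { 'n' }

Y: nullable alternative(s) Y → ε; FOLLOW(Y) = { $, '*' }
  Y → E n C: FIRST \ {ε} = { 'n' } — disjoint from FOLLOW(Y)
  Y → ε: FIRST \ {ε} = { } — this is the only nullable alternative, skip
  Y → x: FIRST \ {ε} = { 'x' } — disjoint from FOLLOW(Y)
  Y → *: FIRST \ {ε} = { '*' } — overlaps FOLLOW(Y) on { '*' }: CONFLICT

C, E have no nullable alternative, so no FIRST/FOLLOW check is needed there.

So the grammar has 1 FIRST/FOLLOW conflict (marked CONFLICT above).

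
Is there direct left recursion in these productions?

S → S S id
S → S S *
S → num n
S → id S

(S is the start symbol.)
Yes, S is left-recursive

S → S S id: LEFT RECURSIVE (starts with S)
S → S S *: LEFT RECURSIVE (starts with S)
S → num n: starts with num
S → id S: starts with id

The grammar has direct left recursion on: S.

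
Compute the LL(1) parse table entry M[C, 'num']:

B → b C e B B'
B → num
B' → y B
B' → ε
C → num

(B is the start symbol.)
To find M[C, 'num'], we find productions for C where 'num' is in the predict set (PREDICT(N → α) = (FIRST(α) \ {ε}) ∪ (FOLLOW(N) if α ⇒* ε)).

C → num: PREDICT = { 'num' }
  'num' is in predict set, so this production goes in M[C, 'num']

M[C, 'num'] = C → num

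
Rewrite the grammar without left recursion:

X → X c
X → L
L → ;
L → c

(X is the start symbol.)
X is directly left-recursive. The standard transformation for
  A → A α₁ | ... | A α_m | β₁ | ... | β_n
is
  A  → β₁ A' | ... | β_n A'
  A' → α₁ A' | ... | α_m A' | ε

X → L becomes X → L X'
X → X c becomes X' → c X'
Add X' → ε

Productions for other non-terminals are unchanged:
  L → ;
  L → c

Resulting grammar:
X → L X'
X' → c X'
X' → ε
L → ;
L → c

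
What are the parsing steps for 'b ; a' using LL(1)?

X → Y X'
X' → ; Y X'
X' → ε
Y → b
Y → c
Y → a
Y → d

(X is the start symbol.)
Stack is shown with the top on the left.

Stack     Input    Action
-------------------------
X $       b ; a $  output X → Y X'
Y X' $    b ; a $  output Y → b
b X' $    b ; a $  match 'b'
X' $      ; a $    output X' → ; Y X'
; Y X' $  ; a $    match ';'
Y X' $    a $      output Y → a
a X' $    a $      match 'a'
X' $      $        output X' → ε
$         $        accept

The string is accepted.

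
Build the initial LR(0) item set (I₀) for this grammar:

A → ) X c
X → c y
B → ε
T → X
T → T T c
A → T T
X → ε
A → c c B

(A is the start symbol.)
{ [A → . ) X c], [A → . T T], [A → . c c B], [A' → . A], [T → . T T c], [T → . X], [X → . c y], [X → .] }

First, augment the grammar with A' → A
I₀ = CLOSURE({ [A' → . A] }):
  [A' → . A] has the dot before A: add [A → . ) X c], [A → . T T], [A → . c c B]
  [A → . T T] has the dot before T: add [T → . X], [T → . T T c]
  [T → . X] has the dot before X: add [X → . c y], [X → .]
No further items can be added.

I₀ = { [A → . ) X c], [A → . T T], [A → . c c B], [A' → . A], [T → . T T c], [T → . X], [X → . c y], [X → .] }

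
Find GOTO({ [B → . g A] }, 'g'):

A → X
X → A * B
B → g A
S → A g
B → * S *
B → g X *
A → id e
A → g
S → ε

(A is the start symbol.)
{ [A → . X], [A → . g], [A → . id e], [B → g . A], [X → . A * B] }

GOTO(I, 'g') = CLOSURE({ [A → αX.β] : [A → α.Xβ] ∈ I, X = 'g' })

Items with dot before 'g', with the dot advanced:
  [B → . g A] → [B → g . A]
Closure of the advanced items:
  [B → g . A] has the dot before A: add [A → . X], [A → . id e], [A → . g]
  [A → . X] has the dot before X: add [X → . A * B]

GOTO = { [A → . X], [A → . g], [A → . id e], [B → g . A], [X → . A * B] }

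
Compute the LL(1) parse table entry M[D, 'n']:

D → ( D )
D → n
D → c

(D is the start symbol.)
To find M[D, 'n'], we find productions for D where 'n' is in the predict set (PREDICT(N → α) = (FIRST(α) \ {ε}) ∪ (FOLLOW(N) if α ⇒* ε)).

D → ( D ): PREDICT = { '(' }
D → n: PREDICT = { 'n' }
  'n' is in predict set, so this production goes in M[D, 'n']
D → c: PREDICT = { 'c' }

M[D, 'n'] = D → n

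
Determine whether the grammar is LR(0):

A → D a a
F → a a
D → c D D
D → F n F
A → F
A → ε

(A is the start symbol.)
Augment with A' → A and build the canonical LR(0) collection (I0 = CLOSURE({[A' → . A]}), then GOTO on every symbol after a dot until no new states appear). It has 14 states:
  I0: { [A → . D a a], [A → . F], [A → .], [A' → . A], [D → . F n F], [D → . c D D], [F → . a a] }  — shift, reduce
  I1: { [A' → A .] }  — accept
  I2: { [A → D . a a] }  — shift
  I3: { [A → F .], [D → F . n F] }  — shift, reduce
  I4: { [F → a . a] }  — shift
  I5: { [D → . F n F], [D → . c D D], [D → c . D D], [F → . a a] }  — shift
  I6: { [D → . F n F], [D → . c D D], [D → c D . D], [F → . a a] }  — shift
  I7: { [D → F . n F] }  — shift
  I8: { [D → F n . F], [F → . a a] }  — shift
  I9: { [D → F n F .] }  — reduce
  I10: { [D → c D D .] }  — reduce
  I11: { [F → a a .] }  — reduce
  I12: { [A → D a . a] }  — shift
  I13: { [A → D a a .] }  — reduce

Conflict in state I0:
  Shift-reduce conflict between [A → .] and [D → . c D D]
So the grammar is NOT LR(0).

Answer: No. Shift-reduce conflict between [A → .] and [D → . c D D]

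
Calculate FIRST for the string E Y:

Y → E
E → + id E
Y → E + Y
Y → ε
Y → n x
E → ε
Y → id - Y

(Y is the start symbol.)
FIRST sets of the non-terminals involved (from the grammar, by fixed-point iteration):
  FIRST(E) = { '+', ε }
  FIRST(Y) = { '+', 'id', 'n', ε }

To compute FIRST(E Y), process the symbols left to right:
Symbol E is a non-terminal. Add FIRST(E) \ {ε} = { '+' }
E is nullable (ε ∈ FIRST(E)), continue to the next symbol.
Symbol Y is a non-terminal. Add FIRST(Y) \ {ε} = { '+', 'id', 'n' }
Y is nullable (ε ∈ FIRST(Y)), continue to the next symbol.
All symbols are nullable, so ε is in the result.
FIRST(E Y) = { '+', 'id', 'n', ε }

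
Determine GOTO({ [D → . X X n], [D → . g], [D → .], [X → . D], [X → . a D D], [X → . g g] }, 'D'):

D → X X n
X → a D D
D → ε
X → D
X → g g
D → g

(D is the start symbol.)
{ [X → D .] }

GOTO(I, 'D') = CLOSURE({ [A → αX.β] : [A → α.Xβ] ∈ I, X = 'D' })

Items with dot before 'D', with the dot advanced:
  [X → . D] → [X → D .]
Closure adds nothing (no advanced item has the dot before a non-terminal).

GOTO = { [X → D .] }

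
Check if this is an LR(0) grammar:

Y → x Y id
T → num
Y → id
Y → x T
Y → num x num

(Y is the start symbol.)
No. Shift-reduce conflict between [T → num .] and [Y → num . x num]

Augment with Y' → Y and build the canonical LR(0) collection (I0 = CLOSURE({[Y' → . Y]}), then GOTO on every symbol after a dot until no new states appear). It has 11 states:
  I0: { [Y → . id], [Y → . num x num], [Y → . x T], [Y → . x Y id], [Y' → . Y] }  — shift
  I1: { [Y' → Y .] }  — accept
  I2: { [Y → id .] }  — reduce
  I3: { [Y → num . x num] }  — shift
  I4: { [T → . num], [Y → . id], [Y → . num x num], [Y → . x T], [Y → . x Y id], [Y → x . T], [Y → x . Y id] }  — shift
  I5: { [Y → x T .] }  — reduce
  I6: { [Y → x Y . id] }  — shift
  I7: { [T → num .], [Y → num . x num] }  — shift, reduce
  I8: { [Y → num x . num] }  — shift
  I9: { [Y → num x num .] }  — reduce
  I10: { [Y → x Y id .] }  — reduce

Conflict in state I7:
  Shift-reduce conflict between [T → num .] and [Y → num . x num]
So the grammar is NOT LR(0).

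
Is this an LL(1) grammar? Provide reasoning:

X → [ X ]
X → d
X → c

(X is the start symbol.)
A grammar is LL(1) if for each non-terminal N with multiple productions, the predict sets of those productions are pairwise disjoint, where PREDICT(N → α) = (FIRST(α) \ {ε}) ∪ (FOLLOW(N) if α ⇒* ε).

For X:
  PREDICT(X → '[' X ']') = { '[' }
  PREDICT(X → d) = { 'd' }
  PREDICT(X → c) = { 'c' }

All predict sets are disjoint. The grammar IS LL(1).

Answer: Yes, the grammar is LL(1).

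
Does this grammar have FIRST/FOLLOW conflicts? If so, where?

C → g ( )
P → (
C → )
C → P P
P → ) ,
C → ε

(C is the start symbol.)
No FIRST/FOLLOW conflicts.

Nullable non-terminals: C.
FIRST sets used below: FIRST(P) = { '(', ')' }

C: nullable alternative(s) C → ε; FOLLOW(C) = { $ }
  C → g ( ): FIRST \ {ε} = { 'g' } — disjoint from FOLLOW(C)
  C → ): FIRST \ {ε} = { ')' } — disjoint from FOLLOW(C)
  C → P P: FIRST \ {ε} = { '(', ')' } — disjoint from FOLLOW(C)
  C → ε: FIRST \ {ε} = { } — this is the only nullable alternative, skip

P has no nullable alternative, so no FIRST/FOLLOW check is needed there.

No FIRST/FOLLOW conflicts found.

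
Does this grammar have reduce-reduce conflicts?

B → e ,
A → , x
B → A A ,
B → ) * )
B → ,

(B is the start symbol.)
No reduce-reduce conflicts

A reduce-reduce conflict occurs when an LR(0) state has two complete items [A → α .] and [B → β .] — both call for a reduction, and with no lookahead the parser cannot choose between them.

Augment with B' → B and build the canonical LR(0) collection (I0 = CLOSURE({[B' → . B]}), then GOTO on every symbol after a dot until no new states appear). It has 13 states:
  I0: { [A → . , x], [B → . ) * )], [B → . ,], [B → . A A ,], [B → . e ,], [B' → . B] }  — shift
  I1: { [B → ) . * )] }  — shift
  I2: { [A → , . x], [B → , .] }  — shift, reduce
  I3: { [A → . , x], [B → A . A ,] }  — shift
  I4: { [B' → B .] }  — accept
  I5: { [B → e . ,] }  — shift
  I6: { [B → e , .] }  — reduce
  I7: { [A → , . x] }  — shift
  I8: { [B → A A . ,] }  — shift
  I9: { [B → A A , .] }  — reduce
  I10: { [A → , x .] }  — reduce
  I11: { [B → ) * . )] }  — shift
  I12: { [B → ) * ) .] }  — reduce

No state contains more than one complete item.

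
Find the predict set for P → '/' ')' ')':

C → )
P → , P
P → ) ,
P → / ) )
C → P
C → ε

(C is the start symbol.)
PREDICT(P → '/' ')' ')') = (FIRST(RHS) \ {ε}) ∪ (FOLLOW(P) if ε ∈ FIRST(RHS), i.e. RHS ⇒* ε)
FIRST('/' ')' ')') = { '/' }
ε ∉ FIRST('/' ')' ')'), so FOLLOW(P) is not added.
PREDICT(P → '/' ')' ')') = { '/' }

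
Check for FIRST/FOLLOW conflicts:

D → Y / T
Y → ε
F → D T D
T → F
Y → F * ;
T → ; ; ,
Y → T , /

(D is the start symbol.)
Yes. Y → F '*' ';' with FOLLOW(Y) on { '/' }; Y → T ',' '/' with FOLLOW(Y) on { '/' }

Nullable non-terminals: Y.
FIRST sets used below: FIRST(F) = { '/', ';' }, FIRST(T) = { '/', ';' }

Y: nullable alternative(s) Y → ε; FOLLOW(Y) = { '/' }
  Y → ε: FIRST \ {ε} = { } — this is the only nullable alternative, skip
  Y → F * ;: FIRST \ {ε} = { '/', ';' } — overlaps FOLLOW(Y) on { '/' }: CONFLICT
  Y → T , /: FIRST \ {ε} = { '/', ';' } — overlaps FOLLOW(Y) on { '/' }: CONFLICT

D, F, T have no nullable alternative, so no FIRST/FOLLOW check is needed there.

So the grammar has 2 FIRST/FOLLOW conflicts (marked CONFLICT above).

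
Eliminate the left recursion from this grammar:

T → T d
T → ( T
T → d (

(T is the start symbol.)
T → ( T T'
T → d ( T'
T' → d T'
T' → ε

T is directly left-recursive. The standard transformation for
  A → A α₁ | ... | A α_m | β₁ | ... | β_n
is
  A  → β₁ A' | ... | β_n A'
  A' → α₁ A' | ... | α_m A' | ε

T → ( T becomes T → ( T T'
T → d ( becomes T → d ( T'
T → T d becomes T' → d T'
Add T' → ε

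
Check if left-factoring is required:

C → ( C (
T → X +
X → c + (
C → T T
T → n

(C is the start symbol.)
Left-factoring is needed when two productions for the same non-terminal
share a common prefix on the right-hand side.

Productions for C:
  C → ( C (
  C → T T
Productions for T:
  T → X +
  T → n

No common prefixes found.

Answer: No, left-factoring is not needed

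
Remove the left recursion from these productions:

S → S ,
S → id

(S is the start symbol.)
S is directly left-recursive. The standard transformation for
  A → A α₁ | ... | A α_m | β₁ | ... | β_n
is
  A  → β₁ A' | ... | β_n A'
  A' → α₁ A' | ... | α_m A' | ε

S → id becomes S → id S'
S → S , becomes S' → , S'
Add S' → ε

Resulting grammar:
S → id S'
S' → , S'
S' → ε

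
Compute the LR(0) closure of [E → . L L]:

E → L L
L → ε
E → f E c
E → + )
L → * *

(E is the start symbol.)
{ [E → . L L], [L → . * *], [L → .] }

To compute CLOSURE, for each item [A → α.Bβ] where B is a non-terminal, add [B → .γ] for all productions B → γ; repeat for the newly added items until nothing changes.

Start with: [E → . L L]
  [E → . L L] has the dot before L: add [L → .], [L → . * *]
No further items can be added.

CLOSURE = { [E → . L L], [L → . * *], [L → .] }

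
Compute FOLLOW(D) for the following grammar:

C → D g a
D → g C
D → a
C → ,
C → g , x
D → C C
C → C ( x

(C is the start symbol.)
To compute FOLLOW(D), find every occurrence of D on a right-hand side N → α D β: add FIRST(β) \ {ε}, and if β is empty or nullable also add FOLLOW(N). Iterate to a fixed point.

In C → D g a: D is followed by g a, add FIRST(g a) \ {ε} = { 'g' }

Taking the union: FOLLOW(D) = { 'g' }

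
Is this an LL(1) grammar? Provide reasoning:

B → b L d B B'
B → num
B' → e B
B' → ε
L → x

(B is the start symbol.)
A grammar is LL(1) if for each non-terminal N with multiple productions, the predict sets of those productions are pairwise disjoint, where PREDICT(N → α) = (FIRST(α) \ {ε}) ∪ (FOLLOW(N) if α ⇒* ε).

Relevant sets:
  FOLLOW(B') = { $, 'e' }

For B:
  PREDICT(B → b L d B B') = { 'b' }
  PREDICT(B → num) = { 'num' }
For B':
  PREDICT(B' → e B) = { 'e' }
  PREDICT(B' → ε) = { $, 'e' }
L has a single production, so nothing to check there.

Conflict found: Predict set conflict for B': { 'e' }
The grammar is NOT LL(1).

Answer: No. Predict set conflict for B': { 'e' }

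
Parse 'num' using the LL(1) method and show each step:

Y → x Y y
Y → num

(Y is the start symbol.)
LL(1) parsing maintains a stack (initially the start symbol over $) and the input. At each step: if the stack top is a terminal, match it against the current input token; if it is a non-terminal N, replace it with the RHS of M[N, lookahead] (the unique production whose predict set contains the lookahead).

Stack is shown with the top on the left.

Stack  Input  Action
--------------------
Y $    num $  output Y → num
num $  num $  match 'num'
$      $      accept

The string is accepted.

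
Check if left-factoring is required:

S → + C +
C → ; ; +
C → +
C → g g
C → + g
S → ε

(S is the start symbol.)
Left-factoring is needed when two productions for the same non-terminal
share a common prefix on the right-hand side.

Productions for S:
  S → + C +
  S → ε
Productions for C:
  C → ; ; +
  C → +
  C → g g
  C → + g

Found common prefix '+' in productions for C

Answer: Yes, C has productions with common prefix '+'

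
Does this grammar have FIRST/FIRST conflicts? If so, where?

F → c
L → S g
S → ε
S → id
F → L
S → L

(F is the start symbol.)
A FIRST/FIRST conflict occurs when two productions N → α and N → β for the same non-terminal have FIRST(α) ∩ FIRST(β) ≠ ∅ (with ε ∈ FIRST of a nullable right-hand side, so two nullable alternatives also conflict).

FIRST sets of the non-terminals at (or reachable through a nullable prefix from) the front of some alternative:
  FIRST(L) = { 'g', 'id' }

Productions for F:
  F → c: FIRST = { 'c' }
  F → L: FIRST = { 'g', 'id' }
Productions for S:
  S → ε: FIRST = { ε }
  S → id: FIRST = { 'id' }
  S → L: FIRST = { 'g', 'id' }
L has only one production, so no FIRST/FIRST conflict is possible there.

Conflict for S: S → id and S → L
  Overlap: { 'id' }

Answer: Yes. S → id / S → L on { 'id' }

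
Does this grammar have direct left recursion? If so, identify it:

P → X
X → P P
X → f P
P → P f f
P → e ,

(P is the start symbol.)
P → X: starts with X
X → P P: starts with P
X → f P: starts with f
P → P f f: LEFT RECURSIVE (starts with P)
P → e ,: starts with e

The grammar has direct left recursion on: P.

Answer: Yes, P is left-recursive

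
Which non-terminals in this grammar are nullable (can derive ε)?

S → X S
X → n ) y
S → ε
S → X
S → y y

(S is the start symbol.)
A non-terminal is nullable if it can derive ε (the empty string): either it has an ε-production, or it has a production whose right-hand side consists entirely of nullable non-terminals.

ε-productions: S → ε
So S is immediately nullable.
No further non-terminal can be added: every production for the remaining non-terminals contains a terminal or a non-nullable non-terminal.
Nullable = { 'S' }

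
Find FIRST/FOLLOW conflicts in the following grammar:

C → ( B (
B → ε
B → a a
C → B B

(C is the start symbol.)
Yes. B → a a with FOLLOW(B) on { 'a' }

Nullable non-terminals: B, C.
FIRST sets used below: FIRST(B) = { 'a', ε }

B: nullable alternative(s) B → ε; FOLLOW(B) = { $, '(', 'a' }
  B → ε: FIRST \ {ε} = { } — this is the only nullable alternative, skip
  B → a a: FIRST \ {ε} = { 'a' } — overlaps FOLLOW(B) on { 'a' }: CONFLICT

C: nullable alternative(s) C → B B; FOLLOW(C) = { $ }
  C → ( B (: FIRST \ {ε} = { '(' } — disjoint from FOLLOW(C)
  C → B B: FIRST \ {ε} = { 'a' } — this is the only nullable alternative, skip

So the grammar has 1 FIRST/FOLLOW conflict (marked CONFLICT above).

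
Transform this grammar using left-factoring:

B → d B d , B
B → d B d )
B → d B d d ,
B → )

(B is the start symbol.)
Left-factoring transforms A → αβ₁ | αβ₂ into A → αA' and A' → β₁ | β₂
(α is the longest common prefix among the alternatives). Repeat until
no nonterminal has two alternatives with a common prefix.

Round 1: B has alternatives sharing prefix 'd B d'. Introduce B': B → d B d B'
  Add: B' → , B
  Add: B' → )
  Add: B' → d ,

No remaining common prefixes — done.

Resulting grammar:
B → d B d B'
B' → , B
B' → )
B' → d ,
B → )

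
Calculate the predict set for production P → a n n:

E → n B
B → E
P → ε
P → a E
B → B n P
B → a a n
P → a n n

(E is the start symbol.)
PREDICT(P → a n n) = (FIRST(RHS) \ {ε}) ∪ (FOLLOW(P) if ε ∈ FIRST(RHS), i.e. RHS ⇒* ε)
FIRST(a n n) = { 'a' }
ε ∉ FIRST(a n n), so FOLLOW(P) is not added.
PREDICT(P → a n n) = { 'a' }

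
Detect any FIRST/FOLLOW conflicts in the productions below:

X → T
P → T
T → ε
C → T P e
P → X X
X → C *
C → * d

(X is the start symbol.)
Yes. X → C '*' with FOLLOW(X) on { '*', 'e' }; P → X X with FOLLOW(P) on { 'e' }

A FIRST/FOLLOW conflict occurs when a non-terminal N has a nullable alternative N → β (β ⇒* ε) and another alternative N → α with FIRST(α) ∩ FOLLOW(N) ≠ ∅: on such a lookahead the parser cannot decide between expanding α and letting N vanish via β.

Nullable non-terminals: P, T, X.
FIRST sets used below: FIRST(T) = { ε }, FIRST(X) = { '*', 'e', ε }, FIRST(C) = { '*', 'e' }

P: nullable alternative(s) P → T, P → X X; FOLLOW(P) = { 'e' }
  P → T: FIRST \ {ε} = { } — disjoint from FOLLOW(P)
  P → X X: FIRST \ {ε} = { '*', 'e' } — overlaps FOLLOW(P) on { 'e' }: CONFLICT
T has a nullable alternative but only one production, so nothing to check.

X: nullable alternative(s) X → T; FOLLOW(X) = { $, '*', 'e' }
  X → T: FIRST \ {ε} = { } — this is the only nullable alternative, skip
  X → C *: FIRST \ {ε} = { '*', 'e' } — overlaps FOLLOW(X) on { '*', 'e' }: CONFLICT

C has no nullable alternative, so no FIRST/FOLLOW check is needed there.

So the grammar has 2 FIRST/FOLLOW conflicts (marked CONFLICT above).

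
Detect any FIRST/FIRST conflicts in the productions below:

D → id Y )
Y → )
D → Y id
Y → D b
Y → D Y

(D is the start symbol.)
Yes. D → id Y ')' / D → Y id on { 'id' }; Y → ')' / Y → D b on { ')' }; Y → ')' / Y → D Y on { ')' }; Y → D b / Y → D Y on { ')', 'id' }

A FIRST/FIRST conflict occurs when two productions N → α and N → β for the same non-terminal have FIRST(α) ∩ FIRST(β) ≠ ∅ (with ε ∈ FIRST of a nullable right-hand side, so two nullable alternatives also conflict).

FIRST sets of the non-terminals at (or reachable through a nullable prefix from) the front of some alternative:
  FIRST(Y) = { ')', 'id' }
  FIRST(D) = { ')', 'id' }

Productions for D:
  D → id Y ): FIRST = { 'id' }
  D → Y id: FIRST = { ')', 'id' }
Productions for Y:
  Y → ): FIRST = { ')' }
  Y → D b: FIRST = { ')', 'id' }
  Y → D Y: FIRST = { ')', 'id' }

Conflict for D: D → id Y ) and D → Y id
  Overlap: { 'id' }
Conflict for Y: Y → ) and Y → D b
  Overlap: { ')' }
Conflict for Y: Y → ) and Y → D Y
  Overlap: { ')' }
Conflict for Y: Y → D b and Y → D Y
  Overlap: { ')', 'id' }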